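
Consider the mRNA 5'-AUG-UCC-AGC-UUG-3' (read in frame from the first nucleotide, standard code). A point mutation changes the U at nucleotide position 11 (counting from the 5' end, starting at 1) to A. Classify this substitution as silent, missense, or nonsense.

Position 11 falls in codon 4: UUG → Leu.
After the substitution the codon is UAG → Stop.
The new codon is a stop codon, so this is a nonsense mutation.

nonsense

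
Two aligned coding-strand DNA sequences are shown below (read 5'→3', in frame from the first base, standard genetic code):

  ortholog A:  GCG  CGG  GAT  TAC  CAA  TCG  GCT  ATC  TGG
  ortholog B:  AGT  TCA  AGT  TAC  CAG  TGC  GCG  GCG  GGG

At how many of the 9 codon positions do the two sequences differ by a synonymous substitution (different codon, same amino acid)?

Codon 1: GCG Ala / AGT Ser — nonsynonymous.
Codon 2: CGG Arg / TCA Ser — nonsynonymous.
Codon 3: GAT Asp / AGT Ser — nonsynonymous.
Codon 4: TAC Tyr / TAC Tyr — identical.
Codon 5: CAA Gln / CAG Gln — synonymous.
Codon 6: TCG Ser / TGC Cys — nonsynonymous.
Codon 7: GCT Ala / GCG Ala — synonymous.
Codon 8: ATC Ile / GCG Ala — nonsynonymous.
Codon 9: TGG Trp / GGG Gly — nonsynonymous.
Synonymous differences: 2.

2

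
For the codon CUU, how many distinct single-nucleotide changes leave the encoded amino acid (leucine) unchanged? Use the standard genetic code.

Position 1: none → 0 synonymous.
Position 2: none → 0 synonymous.
Position 3: CUC, CUA, CUG → 3 synonymous.
Total: 0 + 0 + 3 = 3.

3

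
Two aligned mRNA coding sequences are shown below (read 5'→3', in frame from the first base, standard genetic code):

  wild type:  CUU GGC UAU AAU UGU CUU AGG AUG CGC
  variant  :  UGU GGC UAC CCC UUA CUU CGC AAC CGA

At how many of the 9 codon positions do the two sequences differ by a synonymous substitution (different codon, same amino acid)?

3

Codon 1: CUU Leu / UGU Cys — nonsynonymous.
Codon 2: GGC Gly / GGC Gly — identical.
Codon 3: UAU Tyr / UAC Tyr — synonymous.
Codon 4: AAU Asn / CCC Pro — nonsynonymous.
Codon 5: UGU Cys / UUA Leu — nonsynonymous.
Codon 6: CUU Leu / CUU Leu — identical.
Codon 7: AGG Arg / CGC Arg — synonymous.
Codon 8: AUG Met / AAC Asn — nonsynonymous.
Codon 9: CGC Arg / CGA Arg — synonymous.
Synonymous differences: 3.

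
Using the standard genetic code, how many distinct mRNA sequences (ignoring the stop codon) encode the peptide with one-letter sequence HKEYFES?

384

His: 2 codons.
Lys: 2 codons.
Glu: 2 codons.
Tyr: 2 codons.
Phe: 2 codons.
Glu: 2 codons.
Ser: 6 codons.
2 × 2 × 2 × 2 × 2 × 2 × 6 = 384.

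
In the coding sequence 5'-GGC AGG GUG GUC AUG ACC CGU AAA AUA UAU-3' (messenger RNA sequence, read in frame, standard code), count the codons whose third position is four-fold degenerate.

5

Codon 1 GGC (Gly): third position 4-fold.
Codon 2 AGG (Arg): third position 2-fold.
Codon 3 GUG (Val): third position 4-fold.
Codon 4 GUC (Val): third position 4-fold.
Codon 5 AUG (Met): third position 1-fold.
Codon 6 ACC (Thr): third position 4-fold.
Codon 7 CGU (Arg): third position 4-fold.
Codon 8 AAA (Lys): third position 2-fold.
Codon 9 AUA (Ile): third position 3-fold.
Codon 10 UAU (Tyr): third position 2-fold.
Four-fold degenerate third positions: 5.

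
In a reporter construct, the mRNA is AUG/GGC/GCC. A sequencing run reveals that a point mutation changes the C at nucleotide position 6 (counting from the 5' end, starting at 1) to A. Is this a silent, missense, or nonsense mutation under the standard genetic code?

silent

Position 6 falls in codon 2: GGC → Gly.
After the substitution the codon is GGA → Gly.
Both encode Gly, so the change is synonymous.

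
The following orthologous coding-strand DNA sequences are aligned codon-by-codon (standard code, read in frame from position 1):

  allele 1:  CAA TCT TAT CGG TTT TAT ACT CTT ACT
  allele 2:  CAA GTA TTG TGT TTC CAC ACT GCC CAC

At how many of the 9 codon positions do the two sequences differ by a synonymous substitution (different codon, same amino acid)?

1

Codon 1: CAA Gln / CAA Gln — identical.
Codon 2: TCT Ser / GTA Val — nonsynonymous.
Codon 3: TAT Tyr / TTG Leu — nonsynonymous.
Codon 4: CGG Arg / TGT Cys — nonsynonymous.
Codon 5: TTT Phe / TTC Phe — synonymous.
Codon 6: TAT Tyr / CAC His — nonsynonymous.
Codon 7: ACT Thr / ACT Thr — identical.
Codon 8: CTT Leu / GCC Ala — nonsynonymous.
Codon 9: ACT Thr / CAC His — nonsynonymous.
Synonymous differences: 1.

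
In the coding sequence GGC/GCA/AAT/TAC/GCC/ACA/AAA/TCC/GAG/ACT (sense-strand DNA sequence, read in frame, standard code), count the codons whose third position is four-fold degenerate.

Codon 1 GGC (Gly): third position 4-fold.
Codon 2 GCA (Ala): third position 4-fold.
Codon 3 AAT (Asn): third position 2-fold.
Codon 4 TAC (Tyr): third position 2-fold.
Codon 5 GCC (Ala): third position 4-fold.
Codon 6 ACA (Thr): third position 4-fold.
Codon 7 AAA (Lys): third position 2-fold.
Codon 8 TCC (Ser): third position 4-fold.
Codon 9 GAG (Glu): third position 2-fold.
Codon 10 ACT (Thr): third position 4-fold.
Four-fold degenerate third positions: 6.

6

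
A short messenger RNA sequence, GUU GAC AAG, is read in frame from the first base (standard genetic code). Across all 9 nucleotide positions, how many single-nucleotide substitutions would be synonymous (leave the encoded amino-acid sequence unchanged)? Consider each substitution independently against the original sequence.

5

Codon 1 (GUU, Val): 3 synonymous substitutions.
Codon 2 (GAC, Asp): 1 synonymous substitution.
Codon 3 (AAG, Lys): 1 synonymous substitution.
Total: 3 + 1 + 1 = 5.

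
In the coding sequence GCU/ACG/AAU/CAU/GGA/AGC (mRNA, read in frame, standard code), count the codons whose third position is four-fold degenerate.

Codon 1 GCU (Ala): third position 4-fold.
Codon 2 ACG (Thr): third position 4-fold.
Codon 3 AAU (Asn): third position 2-fold.
Codon 4 CAU (His): third position 2-fold.
Codon 5 GGA (Gly): third position 4-fold.
Codon 6 AGC (Ser): third position 2-fold.
Four-fold degenerate third positions: 3.

3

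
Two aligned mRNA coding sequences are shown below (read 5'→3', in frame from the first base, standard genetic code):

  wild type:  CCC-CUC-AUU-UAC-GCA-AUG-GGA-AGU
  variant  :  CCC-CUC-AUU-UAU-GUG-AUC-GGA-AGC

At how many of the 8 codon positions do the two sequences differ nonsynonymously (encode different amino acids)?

Codon 1: CCC Pro / CCC Pro — identical.
Codon 2: CUC Leu / CUC Leu — identical.
Codon 3: AUU Ile / AUU Ile — identical.
Codon 4: UAC Tyr / UAU Tyr — synonymous.
Codon 5: GCA Ala / GUG Val — nonsynonymous.
Codon 6: AUG Met / AUC Ile — nonsynonymous.
Codon 7: GGA Gly / GGA Gly — identical.
Codon 8: AGU Ser / AGC Ser — synonymous.
Nonsynonymous differences: 2.

2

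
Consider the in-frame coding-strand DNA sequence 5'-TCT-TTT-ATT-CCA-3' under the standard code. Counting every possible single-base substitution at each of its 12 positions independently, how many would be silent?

9

Codon 1 (TCT, Ser): 3 synonymous substitutions.
Codon 2 (TTT, Phe): 1 synonymous substitution.
Codon 3 (ATT, Ile): 2 synonymous substitutions.
Codon 4 (CCA, Pro): 3 synonymous substitutions.
Total: 3 + 1 + 2 + 3 = 9.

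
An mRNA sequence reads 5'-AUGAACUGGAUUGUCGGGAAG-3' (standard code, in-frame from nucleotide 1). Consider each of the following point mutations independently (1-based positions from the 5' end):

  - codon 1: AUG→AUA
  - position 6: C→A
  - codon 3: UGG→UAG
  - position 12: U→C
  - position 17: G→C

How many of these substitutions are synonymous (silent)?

1

Codon 1: AUG (Met) → AUA (Ile) — missense.
Codon 2: AAC (Asn) → AAA (Lys) — missense.
Codon 3: UGG (Trp) → UAG (Stop) — nonsense.
Codon 4: AUU (Ile) → AUC (Ile) — synonymous.
Codon 6: GGG (Gly) → GCG (Ala) — missense.
Synonymous: 1 of 5.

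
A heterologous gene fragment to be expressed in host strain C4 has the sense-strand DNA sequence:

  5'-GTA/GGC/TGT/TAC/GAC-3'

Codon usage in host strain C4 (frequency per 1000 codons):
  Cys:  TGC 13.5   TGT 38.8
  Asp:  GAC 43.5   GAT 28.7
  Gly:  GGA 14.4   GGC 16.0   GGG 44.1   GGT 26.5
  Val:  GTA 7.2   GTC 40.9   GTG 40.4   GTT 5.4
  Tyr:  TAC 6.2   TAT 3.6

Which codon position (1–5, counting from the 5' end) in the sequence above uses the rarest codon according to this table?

4

Codon 1 GTA (Val): 7.2 per 1000.
Codon 2 GGC (Gly): 16.0 per 1000.
Codon 3 TGT (Cys): 38.8 per 1000.
Codon 4 TAC (Tyr): 6.2 per 1000.
Codon 5 GAC (Asp): 43.5 per 1000.
Lowest frequency is 6.2 at codon 4.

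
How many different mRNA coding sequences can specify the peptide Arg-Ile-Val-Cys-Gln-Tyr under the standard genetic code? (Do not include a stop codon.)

576

Arg: 6 codons.
Ile: 3 codons.
Val: 4 codons.
Cys: 2 codons.
Gln: 2 codons.
Tyr: 2 codons.
6 × 3 × 4 × 2 × 2 × 2 = 576.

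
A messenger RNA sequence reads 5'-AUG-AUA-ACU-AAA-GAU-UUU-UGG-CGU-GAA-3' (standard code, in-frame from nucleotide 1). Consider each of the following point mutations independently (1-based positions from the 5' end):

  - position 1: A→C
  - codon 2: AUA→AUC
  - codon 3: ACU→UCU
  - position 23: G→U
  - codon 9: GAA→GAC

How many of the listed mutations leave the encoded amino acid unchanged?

1

Codon 1: AUG (Met) → CUG (Leu) — missense.
Codon 2: AUA (Ile) → AUC (Ile) — synonymous.
Codon 3: ACU (Thr) → UCU (Ser) — missense.
Codon 8: CGU (Arg) → CUU (Leu) — missense.
Codon 9: GAA (Glu) → GAC (Asp) — missense.
Synonymous: 1 of 5.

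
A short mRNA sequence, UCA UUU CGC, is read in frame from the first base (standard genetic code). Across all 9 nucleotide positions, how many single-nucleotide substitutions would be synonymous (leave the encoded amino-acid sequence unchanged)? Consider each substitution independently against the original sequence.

7

Codon 1 (UCA, Ser): 3 synonymous substitutions.
Codon 2 (UUU, Phe): 1 synonymous substitution.
Codon 3 (CGC, Arg): 3 synonymous substitutions.
Total: 3 + 1 + 3 = 7.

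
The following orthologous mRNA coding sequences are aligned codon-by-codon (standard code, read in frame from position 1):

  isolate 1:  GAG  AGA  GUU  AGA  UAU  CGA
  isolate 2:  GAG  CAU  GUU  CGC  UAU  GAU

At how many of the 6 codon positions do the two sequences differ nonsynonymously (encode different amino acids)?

Codon 1: GAG Glu / GAG Glu — identical.
Codon 2: AGA Arg / CAU His — nonsynonymous.
Codon 3: GUU Val / GUU Val — identical.
Codon 4: AGA Arg / CGC Arg — synonymous.
Codon 5: UAU Tyr / UAU Tyr — identical.
Codon 6: CGA Arg / GAU Asp — nonsynonymous.
Nonsynonymous differences: 2.

2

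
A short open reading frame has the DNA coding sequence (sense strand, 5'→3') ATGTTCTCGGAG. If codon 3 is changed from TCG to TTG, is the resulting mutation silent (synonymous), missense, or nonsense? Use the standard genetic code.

missense

Position 8 falls in codon 3: TCG → Ser.
After the substitution the codon is TTG → Leu.
Ser ≠ Leu, so this is a missense mutation.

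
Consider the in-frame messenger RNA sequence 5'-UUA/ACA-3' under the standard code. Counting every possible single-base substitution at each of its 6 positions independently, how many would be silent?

Codon 1 (UUA, Leu): 2 synonymous substitutions.
Codon 2 (ACA, Thr): 3 synonymous substitutions.
Total: 2 + 3 = 5.

5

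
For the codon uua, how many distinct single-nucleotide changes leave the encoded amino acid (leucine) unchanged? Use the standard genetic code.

2

Position 1: CUA → 1 synonymous.
Position 2: none → 0 synonymous.
Position 3: UUG → 1 synonymous.
Total: 1 + 0 + 1 = 2.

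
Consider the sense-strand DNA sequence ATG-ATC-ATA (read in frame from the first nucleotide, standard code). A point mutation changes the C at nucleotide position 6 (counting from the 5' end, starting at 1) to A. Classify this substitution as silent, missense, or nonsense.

Position 6 falls in codon 2: ATC → Ile.
After the substitution the codon is ATA → Ile.
Both encode Ile, so the change is synonymous.

silent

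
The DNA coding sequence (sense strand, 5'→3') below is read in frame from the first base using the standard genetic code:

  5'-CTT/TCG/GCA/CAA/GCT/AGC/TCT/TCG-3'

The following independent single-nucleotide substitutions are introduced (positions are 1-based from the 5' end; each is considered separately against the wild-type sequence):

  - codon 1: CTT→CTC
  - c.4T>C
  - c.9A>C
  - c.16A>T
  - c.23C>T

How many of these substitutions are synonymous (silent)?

2

Codon 1: CTT (Leu) → CTC (Leu) — synonymous.
Codon 2: TCG (Ser) → CCG (Pro) — missense.
Codon 3: GCA (Ala) → GCC (Ala) — synonymous.
Codon 6: AGC (Ser) → TGC (Cys) — missense.
Codon 8: TCG (Ser) → TTG (Leu) — missense.
Synonymous: 2 of 5.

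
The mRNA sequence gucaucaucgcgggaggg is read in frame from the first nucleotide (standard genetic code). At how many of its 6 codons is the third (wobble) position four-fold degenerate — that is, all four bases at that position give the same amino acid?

4

Codon 1 GUC (Val): third position 4-fold.
Codon 2 AUC (Ile): third position 3-fold.
Codon 3 AUC (Ile): third position 3-fold.
Codon 4 GCG (Ala): third position 4-fold.
Codon 5 GGA (Gly): third position 4-fold.
Codon 6 GGG (Gly): third position 4-fold.
Four-fold degenerate third positions: 4.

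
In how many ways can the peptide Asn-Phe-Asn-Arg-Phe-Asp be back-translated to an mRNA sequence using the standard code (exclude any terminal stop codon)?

Asn: 2 codons.
Phe: 2 codons.
Asn: 2 codons.
Arg: 6 codons.
Phe: 2 codons.
Asp: 2 codons.
2 × 2 × 2 × 6 × 2 × 2 = 192.

192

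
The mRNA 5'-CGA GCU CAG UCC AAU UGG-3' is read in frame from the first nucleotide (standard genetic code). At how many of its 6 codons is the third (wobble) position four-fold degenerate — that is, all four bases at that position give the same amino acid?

3

Codon 1 CGA (Arg): third position 4-fold.
Codon 2 GCU (Ala): third position 4-fold.
Codon 3 CAG (Gln): third position 2-fold.
Codon 4 UCC (Ser): third position 4-fold.
Codon 5 AAU (Asn): third position 2-fold.
Codon 6 UGG (Trp): third position 1-fold.
Four-fold degenerate third positions: 3.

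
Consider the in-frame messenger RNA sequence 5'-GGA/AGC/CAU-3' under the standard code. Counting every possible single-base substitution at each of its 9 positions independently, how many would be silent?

5

Codon 1 (GGA, Gly): 3 synonymous substitutions.
Codon 2 (AGC, Ser): 1 synonymous substitution.
Codon 3 (CAU, His): 1 synonymous substitution.
Total: 3 + 1 + 1 = 5.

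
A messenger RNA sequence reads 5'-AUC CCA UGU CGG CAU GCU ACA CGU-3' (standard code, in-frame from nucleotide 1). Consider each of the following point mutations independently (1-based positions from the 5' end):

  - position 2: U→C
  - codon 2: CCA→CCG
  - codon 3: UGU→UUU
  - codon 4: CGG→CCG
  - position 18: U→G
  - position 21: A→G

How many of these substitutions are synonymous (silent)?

3

Codon 1: AUC (Ile) → ACC (Thr) — missense.
Codon 2: CCA (Pro) → CCG (Pro) — synonymous.
Codon 3: UGU (Cys) → UUU (Phe) — missense.
Codon 4: CGG (Arg) → CCG (Pro) — missense.
Codon 6: GCU (Ala) → GCG (Ala) — synonymous.
Codon 7: ACA (Thr) → ACG (Thr) — synonymous.
Synonymous: 3 of 6.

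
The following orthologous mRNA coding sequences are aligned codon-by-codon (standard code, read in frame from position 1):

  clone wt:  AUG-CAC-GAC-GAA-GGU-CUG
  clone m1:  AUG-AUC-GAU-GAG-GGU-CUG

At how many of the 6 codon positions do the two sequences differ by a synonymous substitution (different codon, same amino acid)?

2

Codon 1: AUG Met / AUG Met — identical.
Codon 2: CAC His / AUC Ile — nonsynonymous.
Codon 3: GAC Asp / GAU Asp — synonymous.
Codon 4: GAA Glu / GAG Glu — synonymous.
Codon 5: GGU Gly / GGU Gly — identical.
Codon 6: CUG Leu / CUG Leu — identical.
Synonymous differences: 2.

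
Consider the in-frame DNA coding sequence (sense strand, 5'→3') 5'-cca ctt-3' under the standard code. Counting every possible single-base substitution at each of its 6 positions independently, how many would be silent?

Codon 1 (CCA, Pro): 3 synonymous substitutions.
Codon 2 (CTT, Leu): 3 synonymous substitutions.
Total: 3 + 3 = 6.

6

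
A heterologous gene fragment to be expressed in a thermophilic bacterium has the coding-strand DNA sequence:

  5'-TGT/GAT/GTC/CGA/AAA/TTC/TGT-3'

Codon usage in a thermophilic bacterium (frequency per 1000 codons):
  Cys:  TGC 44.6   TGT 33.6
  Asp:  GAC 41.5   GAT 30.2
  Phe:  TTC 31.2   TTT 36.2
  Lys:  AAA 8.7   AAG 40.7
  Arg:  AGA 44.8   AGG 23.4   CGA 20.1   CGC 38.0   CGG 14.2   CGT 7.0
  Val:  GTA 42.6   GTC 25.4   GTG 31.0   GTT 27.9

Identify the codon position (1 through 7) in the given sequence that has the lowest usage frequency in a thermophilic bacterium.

Codon 1 TGT (Cys): 33.6 per 1000.
Codon 2 GAT (Asp): 30.2 per 1000.
Codon 3 GTC (Val): 25.4 per 1000.
Codon 4 CGA (Arg): 20.1 per 1000.
Codon 5 AAA (Lys): 8.7 per 1000.
Codon 6 TTC (Phe): 31.2 per 1000.
Codon 7 TGT (Cys): 33.6 per 1000.
Lowest frequency is 8.7 at codon 5.

5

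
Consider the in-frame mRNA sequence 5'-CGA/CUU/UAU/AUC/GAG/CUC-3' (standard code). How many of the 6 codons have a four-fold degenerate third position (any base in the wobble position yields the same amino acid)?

Codon 1 CGA (Arg): third position 4-fold.
Codon 2 CUU (Leu): third position 4-fold.
Codon 3 UAU (Tyr): third position 2-fold.
Codon 4 AUC (Ile): third position 3-fold.
Codon 5 GAG (Glu): third position 2-fold.
Codon 6 CUC (Leu): third position 4-fold.
Four-fold degenerate third positions: 3.

3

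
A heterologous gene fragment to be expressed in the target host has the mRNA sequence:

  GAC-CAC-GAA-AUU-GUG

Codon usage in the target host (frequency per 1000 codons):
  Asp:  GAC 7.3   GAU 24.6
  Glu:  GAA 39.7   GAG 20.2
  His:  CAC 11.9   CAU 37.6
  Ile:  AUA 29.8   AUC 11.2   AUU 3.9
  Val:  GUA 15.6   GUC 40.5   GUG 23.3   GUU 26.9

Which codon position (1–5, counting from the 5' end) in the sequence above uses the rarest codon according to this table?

Codon 1 GAC (Asp): 7.3 per 1000.
Codon 2 CAC (His): 11.9 per 1000.
Codon 3 GAA (Glu): 39.7 per 1000.
Codon 4 AUU (Ile): 3.9 per 1000.
Codon 5 GUG (Val): 23.3 per 1000.
Lowest frequency is 3.9 at codon 4.

4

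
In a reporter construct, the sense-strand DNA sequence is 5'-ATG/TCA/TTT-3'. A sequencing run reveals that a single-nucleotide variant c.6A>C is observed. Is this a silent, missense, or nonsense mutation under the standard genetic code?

silent

Position 6 falls in codon 2: TCA → Ser.
After the substitution the codon is TCC → Ser.
Both encode Ser, so the change is synonymous.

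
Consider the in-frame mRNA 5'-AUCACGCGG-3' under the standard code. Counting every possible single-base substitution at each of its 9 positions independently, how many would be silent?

9

Codon 1 (AUC, Ile): 2 synonymous substitutions.
Codon 2 (ACG, Thr): 3 synonymous substitutions.
Codon 3 (CGG, Arg): 4 synonymous substitutions.
Total: 2 + 3 + 4 = 9.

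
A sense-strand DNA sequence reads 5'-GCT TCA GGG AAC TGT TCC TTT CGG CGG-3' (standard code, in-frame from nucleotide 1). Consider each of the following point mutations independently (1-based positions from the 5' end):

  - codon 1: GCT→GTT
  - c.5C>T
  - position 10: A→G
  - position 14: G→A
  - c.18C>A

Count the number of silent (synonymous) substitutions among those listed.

Codon 1: GCT (Ala) → GTT (Val) — missense.
Codon 2: TCA (Ser) → TTA (Leu) — missense.
Codon 4: AAC (Asn) → GAC (Asp) — missense.
Codon 5: TGT (Cys) → TAT (Tyr) — missense.
Codon 6: TCC (Ser) → TCA (Ser) — synonymous.
Synonymous: 1 of 5.

1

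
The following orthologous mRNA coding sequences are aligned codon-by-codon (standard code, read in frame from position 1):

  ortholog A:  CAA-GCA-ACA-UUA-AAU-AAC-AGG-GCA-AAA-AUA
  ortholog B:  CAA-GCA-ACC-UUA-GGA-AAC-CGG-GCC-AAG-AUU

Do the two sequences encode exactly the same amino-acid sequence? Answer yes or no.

no

Codon 1: CAA Gln / CAA Gln — identical.
Codon 2: GCA Ala / GCA Ala — identical.
Codon 3: ACA Thr / ACC Thr — synonymous.
Codon 4: UUA Leu / UUA Leu — identical.
Codon 5: AAU Asn / GGA Gly — nonsynonymous.
Codon 6: AAC Asn / AAC Asn — identical.
Codon 7: AGG Arg / CGG Arg — synonymous.
Codon 8: GCA Ala / GCC Ala — synonymous.
Codon 9: AAA Lys / AAG Lys — synonymous.
Codon 10: AUA Ile / AUU Ile — synonymous.
Nonsynonymous differences: 1 → different protein.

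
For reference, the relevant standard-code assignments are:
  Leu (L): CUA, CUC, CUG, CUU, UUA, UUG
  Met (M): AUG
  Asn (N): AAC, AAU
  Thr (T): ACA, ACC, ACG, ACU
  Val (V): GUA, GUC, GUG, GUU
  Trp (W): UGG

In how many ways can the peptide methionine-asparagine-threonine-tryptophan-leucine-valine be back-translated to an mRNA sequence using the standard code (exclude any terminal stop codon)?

192

Met: 1 codon.
Asn: 2 codons.
Thr: 4 codons.
Trp: 1 codon.
Leu: 6 codons.
Val: 4 codons.
1 × 2 × 4 × 1 × 6 × 4 = 192.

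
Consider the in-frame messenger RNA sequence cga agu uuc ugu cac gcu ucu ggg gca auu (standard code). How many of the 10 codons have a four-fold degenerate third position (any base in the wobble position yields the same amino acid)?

Codon 1 CGA (Arg): third position 4-fold.
Codon 2 AGU (Ser): third position 2-fold.
Codon 3 UUC (Phe): third position 2-fold.
Codon 4 UGU (Cys): third position 2-fold.
Codon 5 CAC (His): third position 2-fold.
Codon 6 GCU (Ala): third position 4-fold.
Codon 7 UCU (Ser): third position 4-fold.
Codon 8 GGG (Gly): third position 4-fold.
Codon 9 GCA (Ala): third position 4-fold.
Codon 10 AUU (Ile): third position 3-fold.
Four-fold degenerate third positions: 5.

5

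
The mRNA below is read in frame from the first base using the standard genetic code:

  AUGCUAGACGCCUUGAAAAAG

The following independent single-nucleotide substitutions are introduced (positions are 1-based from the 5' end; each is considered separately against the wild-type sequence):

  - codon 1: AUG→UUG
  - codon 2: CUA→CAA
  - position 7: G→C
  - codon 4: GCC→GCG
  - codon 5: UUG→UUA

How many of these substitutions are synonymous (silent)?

2

Codon 1: AUG (Met) → UUG (Leu) — missense.
Codon 2: CUA (Leu) → CAA (Gln) — missense.
Codon 3: GAC (Asp) → CAC (His) — missense.
Codon 4: GCC (Ala) → GCG (Ala) — synonymous.
Codon 5: UUG (Leu) → UUA (Leu) — synonymous.
Synonymous: 2 of 5.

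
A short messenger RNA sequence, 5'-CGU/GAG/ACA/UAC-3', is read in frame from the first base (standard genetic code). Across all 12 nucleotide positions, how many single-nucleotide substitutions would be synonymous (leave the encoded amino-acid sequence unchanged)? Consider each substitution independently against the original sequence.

8

Codon 1 (CGU, Arg): 3 synonymous substitutions.
Codon 2 (GAG, Glu): 1 synonymous substitution.
Codon 3 (ACA, Thr): 3 synonymous substitutions.
Codon 4 (UAC, Tyr): 1 synonymous substitution.
Total: 3 + 1 + 3 + 1 = 8.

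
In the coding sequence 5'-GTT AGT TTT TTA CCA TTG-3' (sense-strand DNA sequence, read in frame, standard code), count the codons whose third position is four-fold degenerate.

2

Codon 1 GTT (Val): third position 4-fold.
Codon 2 AGT (Ser): third position 2-fold.
Codon 3 TTT (Phe): third position 2-fold.
Codon 4 TTA (Leu): third position 2-fold.
Codon 5 CCA (Pro): third position 4-fold.
Codon 6 TTG (Leu): third position 2-fold.
Four-fold degenerate third positions: 2.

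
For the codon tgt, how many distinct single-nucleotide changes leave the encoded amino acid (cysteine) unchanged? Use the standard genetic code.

1

Position 1: none → 0 synonymous.
Position 2: none → 0 synonymous.
Position 3: TGC → 1 synonymous.
Total: 0 + 0 + 1 = 1.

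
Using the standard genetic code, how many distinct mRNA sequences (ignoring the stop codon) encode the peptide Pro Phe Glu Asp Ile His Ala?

Pro: 4 codons.
Phe: 2 codons.
Glu: 2 codons.
Asp: 2 codons.
Ile: 3 codons.
His: 2 codons.
Ala: 4 codons.
4 × 2 × 2 × 2 × 3 × 2 × 4 = 768.

768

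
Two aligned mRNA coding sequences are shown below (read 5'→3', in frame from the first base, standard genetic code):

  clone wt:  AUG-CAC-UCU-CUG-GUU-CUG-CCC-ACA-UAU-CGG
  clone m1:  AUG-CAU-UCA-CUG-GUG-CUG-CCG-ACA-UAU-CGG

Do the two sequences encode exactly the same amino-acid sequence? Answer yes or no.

yes

Codon 1: AUG Met / AUG Met — identical.
Codon 2: CAC His / CAU His — synonymous.
Codon 3: UCU Ser / UCA Ser — synonymous.
Codon 4: CUG Leu / CUG Leu — identical.
Codon 5: GUU Val / GUG Val — synonymous.
Codon 6: CUG Leu / CUG Leu — identical.
Codon 7: CCC Pro / CCG Pro — synonymous.
Codon 8: ACA Thr / ACA Thr — identical.
Codon 9: UAU Tyr / UAU Tyr — identical.
Codon 10: CGG Arg / CGG Arg — identical.
Nonsynonymous differences: 0 → same protein.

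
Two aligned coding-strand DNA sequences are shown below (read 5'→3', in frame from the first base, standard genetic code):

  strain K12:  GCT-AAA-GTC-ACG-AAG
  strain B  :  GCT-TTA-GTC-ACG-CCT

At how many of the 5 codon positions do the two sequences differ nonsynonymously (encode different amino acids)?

2

Codon 1: GCT Ala / GCT Ala — identical.
Codon 2: AAA Lys / TTA Leu — nonsynonymous.
Codon 3: GTC Val / GTC Val — identical.
Codon 4: ACG Thr / ACG Thr — identical.
Codon 5: AAG Lys / CCT Pro — nonsynonymous.
Nonsynonymous differences: 2.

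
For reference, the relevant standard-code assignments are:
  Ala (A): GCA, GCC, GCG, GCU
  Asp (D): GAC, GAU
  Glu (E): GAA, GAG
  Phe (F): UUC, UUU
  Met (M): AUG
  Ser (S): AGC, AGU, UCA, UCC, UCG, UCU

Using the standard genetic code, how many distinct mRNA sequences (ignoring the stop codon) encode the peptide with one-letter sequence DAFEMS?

Asp: 2 codons.
Ala: 4 codons.
Phe: 2 codons.
Glu: 2 codons.
Met: 1 codon.
Ser: 6 codons.
2 × 4 × 2 × 2 × 1 × 6 = 192.

192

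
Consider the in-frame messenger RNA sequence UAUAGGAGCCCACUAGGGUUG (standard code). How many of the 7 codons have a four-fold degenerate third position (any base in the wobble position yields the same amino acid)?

Codon 1 UAU (Tyr): third position 2-fold.
Codon 2 AGG (Arg): third position 2-fold.
Codon 3 AGC (Ser): third position 2-fold.
Codon 4 CCA (Pro): third position 4-fold.
Codon 5 CUA (Leu): third position 4-fold.
Codon 6 GGG (Gly): third position 4-fold.
Codon 7 UUG (Leu): third position 2-fold.
Four-fold degenerate third positions: 3.

3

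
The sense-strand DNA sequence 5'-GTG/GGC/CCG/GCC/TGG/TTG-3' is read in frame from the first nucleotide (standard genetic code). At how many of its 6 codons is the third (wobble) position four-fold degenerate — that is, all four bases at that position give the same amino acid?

Codon 1 GTG (Val): third position 4-fold.
Codon 2 GGC (Gly): third position 4-fold.
Codon 3 CCG (Pro): third position 4-fold.
Codon 4 GCC (Ala): third position 4-fold.
Codon 5 TGG (Trp): third position 1-fold.
Codon 6 TTG (Leu): third position 2-fold.
Four-fold degenerate third positions: 4.

4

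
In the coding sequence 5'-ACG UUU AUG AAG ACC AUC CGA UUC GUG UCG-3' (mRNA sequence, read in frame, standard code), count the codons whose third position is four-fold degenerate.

Codon 1 ACG (Thr): third position 4-fold.
Codon 2 UUU (Phe): third position 2-fold.
Codon 3 AUG (Met): third position 1-fold.
Codon 4 AAG (Lys): third position 2-fold.
Codon 5 ACC (Thr): third position 4-fold.
Codon 6 AUC (Ile): third position 3-fold.
Codon 7 CGA (Arg): third position 4-fold.
Codon 8 UUC (Phe): third position 2-fold.
Codon 9 GUG (Val): third position 4-fold.
Codon 10 UCG (Ser): third position 4-fold.
Four-fold degenerate third positions: 5.

5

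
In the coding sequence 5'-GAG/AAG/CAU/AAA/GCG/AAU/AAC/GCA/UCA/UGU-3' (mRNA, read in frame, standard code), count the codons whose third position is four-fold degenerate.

3

Codon 1 GAG (Glu): third position 2-fold.
Codon 2 AAG (Lys): third position 2-fold.
Codon 3 CAU (His): third position 2-fold.
Codon 4 AAA (Lys): third position 2-fold.
Codon 5 GCG (Ala): third position 4-fold.
Codon 6 AAU (Asn): third position 2-fold.
Codon 7 AAC (Asn): third position 2-fold.
Codon 8 GCA (Ala): third position 4-fold.
Codon 9 UCA (Ser): third position 4-fold.
Codon 10 UGU (Cys): third position 2-fold.
Four-fold degenerate third positions: 3.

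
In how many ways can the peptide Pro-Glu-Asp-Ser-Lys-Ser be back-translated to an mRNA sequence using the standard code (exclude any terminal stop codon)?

1152

Pro: 4 codons.
Glu: 2 codons.
Asp: 2 codons.
Ser: 6 codons.
Lys: 2 codons.
Ser: 6 codons.
4 × 2 × 2 × 6 × 2 × 6 = 1152.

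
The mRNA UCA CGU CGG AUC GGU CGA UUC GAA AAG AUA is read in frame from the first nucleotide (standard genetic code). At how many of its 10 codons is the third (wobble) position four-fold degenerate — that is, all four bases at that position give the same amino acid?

5

Codon 1 UCA (Ser): third position 4-fold.
Codon 2 CGU (Arg): third position 4-fold.
Codon 3 CGG (Arg): third position 4-fold.
Codon 4 AUC (Ile): third position 3-fold.
Codon 5 GGU (Gly): third position 4-fold.
Codon 6 CGA (Arg): third position 4-fold.
Codon 7 UUC (Phe): third position 2-fold.
Codon 8 GAA (Glu): third position 2-fold.
Codon 9 AAG (Lys): third position 2-fold.
Codon 10 AUA (Ile): third position 3-fold.
Four-fold degenerate third positions: 5.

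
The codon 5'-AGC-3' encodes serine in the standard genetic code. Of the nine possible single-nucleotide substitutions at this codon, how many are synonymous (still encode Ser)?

1

Position 1: none → 0 synonymous.
Position 2: none → 0 synonymous.
Position 3: AGU → 1 synonymous.
Total: 0 + 0 + 1 = 1.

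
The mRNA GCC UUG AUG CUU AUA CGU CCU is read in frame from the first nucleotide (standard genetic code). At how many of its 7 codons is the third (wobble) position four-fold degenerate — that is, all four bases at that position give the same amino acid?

4

Codon 1 GCC (Ala): third position 4-fold.
Codon 2 UUG (Leu): third position 2-fold.
Codon 3 AUG (Met): third position 1-fold.
Codon 4 CUU (Leu): third position 4-fold.
Codon 5 AUA (Ile): third position 3-fold.
Codon 6 CGU (Arg): third position 4-fold.
Codon 7 CCU (Pro): third position 4-fold.
Four-fold degenerate third positions: 4.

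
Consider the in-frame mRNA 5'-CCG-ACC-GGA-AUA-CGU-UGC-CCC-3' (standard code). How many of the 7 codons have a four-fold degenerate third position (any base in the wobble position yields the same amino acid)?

5

Codon 1 CCG (Pro): third position 4-fold.
Codon 2 ACC (Thr): third position 4-fold.
Codon 3 GGA (Gly): third position 4-fold.
Codon 4 AUA (Ile): third position 3-fold.
Codon 5 CGU (Arg): third position 4-fold.
Codon 6 UGC (Cys): third position 2-fold.
Codon 7 CCC (Pro): third position 4-fold.
Four-fold degenerate third positions: 5.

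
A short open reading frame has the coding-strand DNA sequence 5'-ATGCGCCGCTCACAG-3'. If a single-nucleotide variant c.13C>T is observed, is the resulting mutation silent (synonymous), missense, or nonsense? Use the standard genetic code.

nonsense

Position 13 falls in codon 5: CAG → Gln.
After the substitution the codon is TAG → Stop.
The new codon is a stop codon, so this is a nonsense mutation.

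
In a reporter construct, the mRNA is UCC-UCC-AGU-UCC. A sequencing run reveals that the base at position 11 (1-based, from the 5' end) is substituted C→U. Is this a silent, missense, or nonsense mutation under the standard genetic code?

Position 11 falls in codon 4: UCC → Ser.
After the substitution the codon is UUC → Phe.
Ser ≠ Phe, so this is a missense mutation.

missense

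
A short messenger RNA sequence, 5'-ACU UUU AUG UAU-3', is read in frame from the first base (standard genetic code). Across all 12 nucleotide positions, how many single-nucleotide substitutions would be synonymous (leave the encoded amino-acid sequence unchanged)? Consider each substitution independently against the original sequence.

Codon 1 (ACU, Thr): 3 synonymous substitutions.
Codon 2 (UUU, Phe): 1 synonymous substitution.
Codon 3 (AUG, Met): 0 synonymous substitutions.
Codon 4 (UAU, Tyr): 1 synonymous substitution.
Total: 3 + 1 + 0 + 1 = 5.

5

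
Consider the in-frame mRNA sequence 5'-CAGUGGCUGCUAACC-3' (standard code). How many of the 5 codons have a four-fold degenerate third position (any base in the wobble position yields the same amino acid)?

3

Codon 1 CAG (Gln): third position 2-fold.
Codon 2 UGG (Trp): third position 1-fold.
Codon 3 CUG (Leu): third position 4-fold.
Codon 4 CUA (Leu): third position 4-fold.
Codon 5 ACC (Thr): third position 4-fold.
Four-fold degenerate third positions: 3.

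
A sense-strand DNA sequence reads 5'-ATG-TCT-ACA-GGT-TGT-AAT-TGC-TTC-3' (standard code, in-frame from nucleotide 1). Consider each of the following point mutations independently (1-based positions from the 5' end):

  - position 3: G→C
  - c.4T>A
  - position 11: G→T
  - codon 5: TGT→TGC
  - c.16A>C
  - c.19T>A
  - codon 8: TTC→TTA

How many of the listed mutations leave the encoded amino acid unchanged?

1

Codon 1: ATG (Met) → ATC (Ile) — missense.
Codon 2: TCT (Ser) → ACT (Thr) — missense.
Codon 4: GGT (Gly) → GTT (Val) — missense.
Codon 5: TGT (Cys) → TGC (Cys) — synonymous.
Codon 6: AAT (Asn) → CAT (His) — missense.
Codon 7: TGC (Cys) → AGC (Ser) — missense.
Codon 8: TTC (Phe) → TTA (Leu) — missense.
Synonymous: 1 of 7.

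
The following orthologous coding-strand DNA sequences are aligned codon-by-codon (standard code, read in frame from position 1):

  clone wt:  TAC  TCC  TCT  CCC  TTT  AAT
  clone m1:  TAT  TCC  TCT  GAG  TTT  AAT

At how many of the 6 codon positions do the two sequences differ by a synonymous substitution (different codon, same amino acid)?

1

Codon 1: TAC Tyr / TAT Tyr — synonymous.
Codon 2: TCC Ser / TCC Ser — identical.
Codon 3: TCT Ser / TCT Ser — identical.
Codon 4: CCC Pro / GAG Glu — nonsynonymous.
Codon 5: TTT Phe / TTT Phe — identical.
Codon 6: AAT Asn / AAT Asn — identical.
Synonymous differences: 1.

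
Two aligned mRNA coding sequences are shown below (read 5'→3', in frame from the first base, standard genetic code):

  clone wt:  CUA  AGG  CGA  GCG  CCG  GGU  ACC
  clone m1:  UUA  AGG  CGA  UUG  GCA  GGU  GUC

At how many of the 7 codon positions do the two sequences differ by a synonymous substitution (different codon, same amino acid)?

1

Codon 1: CUA Leu / UUA Leu — synonymous.
Codon 2: AGG Arg / AGG Arg — identical.
Codon 3: CGA Arg / CGA Arg — identical.
Codon 4: GCG Ala / UUG Leu — nonsynonymous.
Codon 5: CCG Pro / GCA Ala — nonsynonymous.
Codon 6: GGU Gly / GGU Gly — identical.
Codon 7: ACC Thr / GUC Val — nonsynonymous.
Synonymous differences: 1.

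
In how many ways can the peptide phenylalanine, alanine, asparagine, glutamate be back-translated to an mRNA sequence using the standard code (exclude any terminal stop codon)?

Phe: 2 codons.
Ala: 4 codons.
Asn: 2 codons.
Glu: 2 codons.
2 × 4 × 2 × 2 = 32.

32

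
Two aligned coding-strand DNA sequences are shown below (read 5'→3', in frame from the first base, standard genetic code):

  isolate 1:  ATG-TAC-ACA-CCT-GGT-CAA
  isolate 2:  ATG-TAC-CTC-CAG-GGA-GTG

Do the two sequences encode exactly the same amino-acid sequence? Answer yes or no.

Codon 1: ATG Met / ATG Met — identical.
Codon 2: TAC Tyr / TAC Tyr — identical.
Codon 3: ACA Thr / CTC Leu — nonsynonymous.
Codon 4: CCT Pro / CAG Gln — nonsynonymous.
Codon 5: GGT Gly / GGA Gly — synonymous.
Codon 6: CAA Gln / GTG Val — nonsynonymous.
Nonsynonymous differences: 3 → different protein.

no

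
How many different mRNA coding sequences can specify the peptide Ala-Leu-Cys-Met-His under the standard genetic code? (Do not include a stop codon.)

96

Ala: 4 codons.
Leu: 6 codons.
Cys: 2 codons.
Met: 1 codon.
His: 2 codons.
4 × 6 × 2 × 1 × 2 = 96.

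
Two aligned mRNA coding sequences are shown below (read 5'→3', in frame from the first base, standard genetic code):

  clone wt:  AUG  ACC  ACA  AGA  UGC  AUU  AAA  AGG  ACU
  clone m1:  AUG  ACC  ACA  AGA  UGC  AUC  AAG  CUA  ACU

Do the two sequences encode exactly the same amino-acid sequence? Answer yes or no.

Codon 1: AUG Met / AUG Met — identical.
Codon 2: ACC Thr / ACC Thr — identical.
Codon 3: ACA Thr / ACA Thr — identical.
Codon 4: AGA Arg / AGA Arg — identical.
Codon 5: UGC Cys / UGC Cys — identical.
Codon 6: AUU Ile / AUC Ile — synonymous.
Codon 7: AAA Lys / AAG Lys — synonymous.
Codon 8: AGG Arg / CUA Leu — nonsynonymous.
Codon 9: ACU Thr / ACU Thr — identical.
Nonsynonymous differences: 1 → different protein.

no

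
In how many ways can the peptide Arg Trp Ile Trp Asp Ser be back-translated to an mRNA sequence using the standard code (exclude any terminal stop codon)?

Arg: 6 codons.
Trp: 1 codon.
Ile: 3 codons.
Trp: 1 codon.
Asp: 2 codons.
Ser: 6 codons.
6 × 1 × 3 × 1 × 2 × 6 = 216.

216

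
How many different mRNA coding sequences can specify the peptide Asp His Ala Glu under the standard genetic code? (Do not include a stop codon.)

Asp: 2 codons.
His: 2 codons.
Ala: 4 codons.
Glu: 2 codons.
2 × 2 × 4 × 2 = 32.

32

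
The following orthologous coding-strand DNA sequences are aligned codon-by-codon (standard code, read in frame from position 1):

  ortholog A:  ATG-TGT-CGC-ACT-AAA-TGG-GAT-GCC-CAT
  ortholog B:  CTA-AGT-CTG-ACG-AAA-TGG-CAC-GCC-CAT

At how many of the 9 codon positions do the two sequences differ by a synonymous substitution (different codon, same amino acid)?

Codon 1: ATG Met / CTA Leu — nonsynonymous.
Codon 2: TGT Cys / AGT Ser — nonsynonymous.
Codon 3: CGC Arg / CTG Leu — nonsynonymous.
Codon 4: ACT Thr / ACG Thr — synonymous.
Codon 5: AAA Lys / AAA Lys — identical.
Codon 6: TGG Trp / TGG Trp — identical.
Codon 7: GAT Asp / CAC His — nonsynonymous.
Codon 8: GCC Ala / GCC Ala — identical.
Codon 9: CAT His / CAT His — identical.
Synonymous differences: 1.

1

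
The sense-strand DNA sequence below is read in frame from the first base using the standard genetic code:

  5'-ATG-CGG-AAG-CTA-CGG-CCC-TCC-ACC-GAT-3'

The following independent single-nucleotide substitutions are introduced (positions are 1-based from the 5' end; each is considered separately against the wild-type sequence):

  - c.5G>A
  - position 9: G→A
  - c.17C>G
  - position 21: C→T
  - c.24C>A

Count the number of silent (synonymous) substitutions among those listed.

Codon 2: CGG (Arg) → CAG (Gln) — missense.
Codon 3: AAG (Lys) → AAA (Lys) — synonymous.
Codon 6: CCC (Pro) → CGC (Arg) — missense.
Codon 7: TCC (Ser) → TCT (Ser) — synonymous.
Codon 8: ACC (Thr) → ACA (Thr) — synonymous.
Synonymous: 3 of 5.

3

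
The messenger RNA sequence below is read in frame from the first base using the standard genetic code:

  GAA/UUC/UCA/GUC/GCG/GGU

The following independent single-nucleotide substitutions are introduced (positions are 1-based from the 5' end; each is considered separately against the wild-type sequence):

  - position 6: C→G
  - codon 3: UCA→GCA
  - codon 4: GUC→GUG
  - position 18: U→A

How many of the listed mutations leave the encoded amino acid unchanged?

2

Codon 2: UUC (Phe) → UUG (Leu) — missense.
Codon 3: UCA (Ser) → GCA (Ala) — missense.
Codon 4: GUC (Val) → GUG (Val) — synonymous.
Codon 6: GGU (Gly) → GGA (Gly) — synonymous.
Synonymous: 2 of 4.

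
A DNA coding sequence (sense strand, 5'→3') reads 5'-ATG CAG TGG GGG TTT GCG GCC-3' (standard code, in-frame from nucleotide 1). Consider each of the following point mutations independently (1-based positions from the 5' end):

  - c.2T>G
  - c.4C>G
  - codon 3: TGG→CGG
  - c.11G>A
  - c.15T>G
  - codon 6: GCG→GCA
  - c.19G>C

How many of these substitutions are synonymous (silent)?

1

Codon 1: ATG (Met) → AGG (Arg) — missense.
Codon 2: CAG (Gln) → GAG (Glu) — missense.
Codon 3: TGG (Trp) → CGG (Arg) — missense.
Codon 4: GGG (Gly) → GAG (Glu) — missense.
Codon 5: TTT (Phe) → TTG (Leu) — missense.
Codon 6: GCG (Ala) → GCA (Ala) — synonymous.
Codon 7: GCC (Ala) → CCC (Pro) — missense.
Synonymous: 1 of 7.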